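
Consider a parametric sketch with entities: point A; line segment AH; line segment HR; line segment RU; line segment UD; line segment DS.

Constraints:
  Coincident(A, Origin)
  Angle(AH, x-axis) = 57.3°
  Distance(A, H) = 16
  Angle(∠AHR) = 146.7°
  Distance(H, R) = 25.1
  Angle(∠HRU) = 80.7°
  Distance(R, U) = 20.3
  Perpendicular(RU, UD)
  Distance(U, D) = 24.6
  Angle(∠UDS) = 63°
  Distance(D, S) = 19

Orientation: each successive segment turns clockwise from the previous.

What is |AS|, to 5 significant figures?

23.577

A is at the origin; AH runs at 57.3° with length 16.0, so H = (8.6438, 13.464). ∠AHR = 146.7° gives HR at 24.000° from the x-axis; with |HR| = 25.1, R = (31.574, 23.673). ∠HRU = 80.7° gives RU at -75.300° from the x-axis; with |RU| = 20.3, U = (36.725, 4.0377). The perpendicularity gives UD at right angles to RU, so UD runs at -165.30°; with |UD| = 24.6, D = (12.930, -2.2047). ∠UDS = 63.0° gives DS at 77.700° from the x-axis; with |DS| = 19.0, S = (16.978, 16.359). Then |AS| = |S − A| = 23.577.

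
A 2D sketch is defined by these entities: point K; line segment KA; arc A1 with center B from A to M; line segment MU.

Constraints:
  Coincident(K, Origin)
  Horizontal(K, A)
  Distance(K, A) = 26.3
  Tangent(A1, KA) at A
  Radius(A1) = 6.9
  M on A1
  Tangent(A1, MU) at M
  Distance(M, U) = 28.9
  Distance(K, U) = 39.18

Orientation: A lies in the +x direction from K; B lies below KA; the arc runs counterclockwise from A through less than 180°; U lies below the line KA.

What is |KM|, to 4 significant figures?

20.44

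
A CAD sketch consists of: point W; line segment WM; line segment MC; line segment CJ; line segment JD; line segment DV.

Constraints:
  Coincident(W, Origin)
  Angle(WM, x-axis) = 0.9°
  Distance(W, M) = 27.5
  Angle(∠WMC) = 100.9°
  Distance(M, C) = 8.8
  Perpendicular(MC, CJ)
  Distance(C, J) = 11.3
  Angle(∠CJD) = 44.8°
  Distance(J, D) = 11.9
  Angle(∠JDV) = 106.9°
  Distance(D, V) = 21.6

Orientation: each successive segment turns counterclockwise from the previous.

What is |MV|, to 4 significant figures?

19.36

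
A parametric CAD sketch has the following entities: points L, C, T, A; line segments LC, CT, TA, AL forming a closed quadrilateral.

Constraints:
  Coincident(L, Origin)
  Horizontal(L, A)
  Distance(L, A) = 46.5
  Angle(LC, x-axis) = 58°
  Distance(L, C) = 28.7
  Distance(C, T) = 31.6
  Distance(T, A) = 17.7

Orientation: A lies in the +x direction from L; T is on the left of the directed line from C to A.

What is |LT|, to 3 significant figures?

49.4

Checks: |CT| = 31.60 ✓; |TA| = 17.70 ✓.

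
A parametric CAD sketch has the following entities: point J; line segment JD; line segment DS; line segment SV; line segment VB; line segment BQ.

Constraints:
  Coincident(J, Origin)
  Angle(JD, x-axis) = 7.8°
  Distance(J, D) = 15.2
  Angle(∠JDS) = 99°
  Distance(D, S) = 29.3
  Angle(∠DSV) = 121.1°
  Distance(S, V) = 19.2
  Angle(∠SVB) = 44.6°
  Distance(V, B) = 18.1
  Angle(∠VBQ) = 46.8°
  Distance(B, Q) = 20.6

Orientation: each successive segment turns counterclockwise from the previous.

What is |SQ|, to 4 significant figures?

9.794

∠SVB = 44.6° gives VB at -76.90° from the x-axis; with |VB| = 18.1, B = (3.546, 23.99). ∠VBQ = 46.8° gives BQ at 56.30° from the x-axis; with |BQ| = 20.6, Q = (14.98, 41.13). Then |SQ| = |Q − S| = 9.794.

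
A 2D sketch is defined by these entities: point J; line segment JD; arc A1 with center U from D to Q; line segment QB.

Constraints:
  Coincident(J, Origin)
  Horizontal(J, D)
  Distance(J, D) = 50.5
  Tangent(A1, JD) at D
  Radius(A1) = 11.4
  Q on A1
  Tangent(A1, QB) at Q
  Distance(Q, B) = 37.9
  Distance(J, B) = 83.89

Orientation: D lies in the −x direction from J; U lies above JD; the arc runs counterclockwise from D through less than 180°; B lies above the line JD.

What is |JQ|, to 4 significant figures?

47.05

J is at the origin; J and D share the same y with |JD| = 50.5 and D on the −x side, so D = (-50.50, 0.000). Since A1 is tangent to JD there, UD ⟂ JD, so U = D + (0, 11.4) = (-50.50, 11.40). Since UQ ⟂ QB (tangency), |UB| = √(11.4² + 37.9²) = 39.58 regardless of where Q sits on A1. So B lies on both circle(J, 83.89) and circle(U, 39.58); the above-JD intersection is B = (-70.41, 45.60). Q is the foot of the tangent from B: Q = (-42.72, 19.73).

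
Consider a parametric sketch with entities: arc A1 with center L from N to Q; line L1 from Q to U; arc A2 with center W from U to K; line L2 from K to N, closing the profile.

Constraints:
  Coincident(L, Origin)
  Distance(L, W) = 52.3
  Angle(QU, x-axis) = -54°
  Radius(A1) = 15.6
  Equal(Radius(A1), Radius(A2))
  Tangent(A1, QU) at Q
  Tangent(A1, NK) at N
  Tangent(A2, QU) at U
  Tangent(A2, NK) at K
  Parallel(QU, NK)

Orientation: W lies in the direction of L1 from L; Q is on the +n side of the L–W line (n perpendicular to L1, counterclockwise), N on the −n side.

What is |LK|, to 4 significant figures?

54.58

Tangency of A1 to both parallel lines with radius 15.6 puts Q and N at L ± 15.6·n: Q = (12.62, 9.169), N = (-12.62, -9.169). Equal radii place U and K the same way about W: U = W + 15.6·n = (43.36, -33.14), K = W − 15.6·n = (18.12, -51.48). Then |LK| = |K − L| = 54.58.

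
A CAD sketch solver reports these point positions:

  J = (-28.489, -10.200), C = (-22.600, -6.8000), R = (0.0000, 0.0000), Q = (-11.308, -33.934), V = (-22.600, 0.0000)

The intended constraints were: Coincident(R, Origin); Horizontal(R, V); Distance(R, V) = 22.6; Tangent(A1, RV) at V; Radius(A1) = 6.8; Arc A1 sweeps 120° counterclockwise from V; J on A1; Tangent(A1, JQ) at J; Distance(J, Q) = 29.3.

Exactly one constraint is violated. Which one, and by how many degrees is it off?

Tangent(A1, JQ) at J — off by 5.90°.

R = (0.00, 0.00) ✓; R.y = 0.00, V.y = 0.00 ✓; |RV| = 22.60 ✓; ∠(CV, VR) = 90.00° ✓; |CV| = 6.800 ✓; bearing(C→J) − bearing(C→V) = 120.0° ✓; |CJ| = 6.800 ✓; ∠(CJ, JQ) = 84.10° ✗; |JQ| = 29.30 ✓.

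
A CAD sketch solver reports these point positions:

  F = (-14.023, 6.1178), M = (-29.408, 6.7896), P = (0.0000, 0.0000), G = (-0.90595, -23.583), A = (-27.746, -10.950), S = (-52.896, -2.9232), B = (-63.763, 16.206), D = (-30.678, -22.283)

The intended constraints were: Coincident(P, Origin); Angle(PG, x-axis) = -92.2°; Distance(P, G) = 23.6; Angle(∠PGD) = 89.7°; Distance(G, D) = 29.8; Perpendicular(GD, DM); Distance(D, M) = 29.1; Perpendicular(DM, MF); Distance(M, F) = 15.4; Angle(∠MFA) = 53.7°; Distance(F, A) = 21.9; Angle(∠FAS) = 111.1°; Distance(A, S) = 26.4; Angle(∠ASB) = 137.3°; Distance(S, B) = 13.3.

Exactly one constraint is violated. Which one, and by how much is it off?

Distance(S, B) = 13.3 — off by 8.70.

P = (0.00, 0.00) ✓; PG at -92.20° ✓; |PG| = 23.60 ✓; ∠PGD = 89.70° ✓; |GD| = 29.80 ✓; ∠(GD, DM) = 90.00° ✓; |DM| = 29.10 ✓; ∠(DM, MF) = 90.00° ✓; |MF| = 15.40 ✓; ∠MFA = 53.70° ✓; |FA| = 21.90 ✓; ∠FAS = 111.1° ✓; |AS| = 26.40 ✓; ∠ASB = 137.3° ✓; |SB| = 22.00 ✗.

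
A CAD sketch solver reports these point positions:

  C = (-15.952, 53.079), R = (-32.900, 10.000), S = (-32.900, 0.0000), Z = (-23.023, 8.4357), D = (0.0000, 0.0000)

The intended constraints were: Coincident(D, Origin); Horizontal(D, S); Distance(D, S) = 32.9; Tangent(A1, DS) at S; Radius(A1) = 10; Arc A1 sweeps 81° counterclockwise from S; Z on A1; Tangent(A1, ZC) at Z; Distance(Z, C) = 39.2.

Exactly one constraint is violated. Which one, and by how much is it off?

Distance(Z, C) = 39.2 — off by 6.00.

D = (0.00, 0.00) ✓; D.y = 0.00, S.y = 0.00 ✓; |DS| = 32.90 ✓; ∠(RS, SD) = 90.00° ✓; |RS| = 10.00 ✓; bearing(R→Z) − bearing(R→S) = 81.00° ✓; |RZ| = 10.00 ✓; ∠(RZ, ZC) = 90.00° ✓; |ZC| = 45.20 ✗.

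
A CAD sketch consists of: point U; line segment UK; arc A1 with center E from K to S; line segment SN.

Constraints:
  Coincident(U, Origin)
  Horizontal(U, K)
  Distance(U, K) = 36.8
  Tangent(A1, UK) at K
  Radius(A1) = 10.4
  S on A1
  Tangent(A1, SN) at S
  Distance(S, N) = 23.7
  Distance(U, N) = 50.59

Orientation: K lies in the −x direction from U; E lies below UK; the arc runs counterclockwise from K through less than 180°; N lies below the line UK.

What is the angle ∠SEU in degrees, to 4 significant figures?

168.8°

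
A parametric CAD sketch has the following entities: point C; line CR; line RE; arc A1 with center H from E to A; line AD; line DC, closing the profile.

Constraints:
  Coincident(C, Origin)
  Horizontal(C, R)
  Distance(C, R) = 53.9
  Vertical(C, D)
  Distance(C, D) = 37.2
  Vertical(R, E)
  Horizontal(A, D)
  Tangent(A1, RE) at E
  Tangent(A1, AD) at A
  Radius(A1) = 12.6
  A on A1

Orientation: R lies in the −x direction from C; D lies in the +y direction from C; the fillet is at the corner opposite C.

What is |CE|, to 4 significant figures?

59.25

C is at the origin; C and R share the same y with |CR| = 53.9 and R on the −x side, so R = (-53.90, 0.000). CD is vertical with |CD| = 37.2 and D on the +y side, so D = (0.000, 37.20). The virtual corner opposite C is at (-53.90, 37.20). Since A1 is tangent to RE there, HE ⟂ RE and tangency of A1 to AD means the radius HA is perpendicular to AD, with radius 12.6, so the center H sits 12.6 in from both sides at H = (-41.30, 24.60). That places the tangent points at E = (-53.90, 24.60) on RE and A = (-41.30, 37.20) on AD. Then |CE| = |E − C| = 59.25.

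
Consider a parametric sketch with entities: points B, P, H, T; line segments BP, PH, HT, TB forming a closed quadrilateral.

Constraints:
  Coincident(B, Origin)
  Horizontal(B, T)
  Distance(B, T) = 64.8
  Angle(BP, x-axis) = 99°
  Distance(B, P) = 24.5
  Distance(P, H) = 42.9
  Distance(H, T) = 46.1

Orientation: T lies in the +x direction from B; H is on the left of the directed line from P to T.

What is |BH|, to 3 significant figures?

52.4

B is at the origin; B and T share the same y with |BT| = 64.8 and T in +x, so T = (64.8, 0). BP runs at 99.0° with |BP| = 24.5, so P = (-3.83, 24.2). H is determined by |PH| = 42.9 and |HT| = 46.1 together: it lies at the intersection of circle(P, 42.9) and circle(T, 46.1). With |PT| = 72.8, the foot of the radical line on PT is 34.4 from P and the perpendicular offset is √(42.9² − 34.4²) = 25.6. Taking the left-of-PT solution: H = (37.1, 36.9).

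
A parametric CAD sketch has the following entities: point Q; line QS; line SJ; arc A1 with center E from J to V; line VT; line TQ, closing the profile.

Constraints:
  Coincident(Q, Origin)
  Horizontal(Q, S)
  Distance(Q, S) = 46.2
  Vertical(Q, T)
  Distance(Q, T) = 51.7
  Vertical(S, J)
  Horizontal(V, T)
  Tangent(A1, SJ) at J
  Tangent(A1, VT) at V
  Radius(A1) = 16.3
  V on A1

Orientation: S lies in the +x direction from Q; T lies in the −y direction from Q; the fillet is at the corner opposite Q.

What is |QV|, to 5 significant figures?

59.724

Q is at the origin; Q and S share the same y with |QS| = 46.2 and S on the +x side, so S = (46.200, 0.0000). QT is vertical with |QT| = 51.7 and T on the −y side, so T = (0.0000, -51.700). The virtual corner opposite Q is at (46.200, -51.700). Tangency of A1 to SJ means the radius EJ is perpendicular to SJ and tangency of A1 to VT means the radius EV is perpendicular to VT, with radius 16.3, so the center E sits 16.3 in from both sides at E = (29.900, -35.400). That places the tangent points at J = (46.200, -35.400) on SJ and V = (29.900, -51.700) on VT. Then |QV| = |V − Q| = 59.724.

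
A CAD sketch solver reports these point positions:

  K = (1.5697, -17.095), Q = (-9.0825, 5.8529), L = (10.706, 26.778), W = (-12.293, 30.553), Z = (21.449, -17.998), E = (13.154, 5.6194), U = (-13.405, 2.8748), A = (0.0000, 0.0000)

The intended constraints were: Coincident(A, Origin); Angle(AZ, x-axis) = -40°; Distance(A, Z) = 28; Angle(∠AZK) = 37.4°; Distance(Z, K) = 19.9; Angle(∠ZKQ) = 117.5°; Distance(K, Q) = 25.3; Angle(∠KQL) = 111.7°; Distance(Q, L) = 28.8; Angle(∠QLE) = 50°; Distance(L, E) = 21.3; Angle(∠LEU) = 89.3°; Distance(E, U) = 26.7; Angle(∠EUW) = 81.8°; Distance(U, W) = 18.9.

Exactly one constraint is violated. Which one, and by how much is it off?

Distance(U, W) = 18.9 — off by 8.80.

A = (0.00, 0.00) ✓; AZ at -40.00° ✓; |AZ| = 28.00 ✓; ∠AZK = 37.40° ✓; |ZK| = 19.90 ✓; ∠ZKQ = 117.5° ✓; |KQ| = 25.30 ✓; ∠KQL = 111.7° ✓; |QL| = 28.80 ✓; ∠QLE = 50.00° ✓; |LE| = 21.30 ✓; ∠LEU = 89.30° ✓; |EU| = 26.70 ✓; ∠EUW = 81.80° ✓; |UW| = 27.70 ✗.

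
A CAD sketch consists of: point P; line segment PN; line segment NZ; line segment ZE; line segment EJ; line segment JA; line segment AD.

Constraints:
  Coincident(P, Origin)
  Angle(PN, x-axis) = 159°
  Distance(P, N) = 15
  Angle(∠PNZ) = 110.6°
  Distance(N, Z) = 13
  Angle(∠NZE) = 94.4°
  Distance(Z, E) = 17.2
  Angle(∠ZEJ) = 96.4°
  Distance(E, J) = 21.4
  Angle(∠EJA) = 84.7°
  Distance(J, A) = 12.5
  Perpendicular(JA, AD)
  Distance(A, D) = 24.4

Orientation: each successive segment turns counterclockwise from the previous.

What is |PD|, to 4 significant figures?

22.98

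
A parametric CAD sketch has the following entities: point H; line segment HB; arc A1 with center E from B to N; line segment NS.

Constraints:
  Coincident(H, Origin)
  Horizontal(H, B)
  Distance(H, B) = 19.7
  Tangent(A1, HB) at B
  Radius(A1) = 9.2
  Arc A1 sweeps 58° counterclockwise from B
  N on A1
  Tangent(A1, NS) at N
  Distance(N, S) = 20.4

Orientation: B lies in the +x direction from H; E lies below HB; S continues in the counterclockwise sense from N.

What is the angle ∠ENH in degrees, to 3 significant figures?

168°

H is at the origin; HB is horizontal with |HB| = 19.7 and B on the +x side, so B = (19.7, 0.00). The tangent condition forces EB to be normal to HB, so E = B + (0, -9.2) = (19.7, -9.20). On A1, B sits at bearing 90° from E; a 58° counterclockwise sweep puts N at bearing 148°, so N = E + 9.2·(cos 148°, sin 148°) = (11.9, -4.32). Then cos ∠ENH = NE·NH / (|NE||NH|), giving 168°.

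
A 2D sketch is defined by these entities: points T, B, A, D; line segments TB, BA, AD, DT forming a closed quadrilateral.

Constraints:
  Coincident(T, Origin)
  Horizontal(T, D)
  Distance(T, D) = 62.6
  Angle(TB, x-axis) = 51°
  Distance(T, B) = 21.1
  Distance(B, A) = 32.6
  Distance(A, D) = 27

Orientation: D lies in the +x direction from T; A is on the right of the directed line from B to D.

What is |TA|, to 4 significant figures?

37.00

T is at the origin; TD is horizontal with |TD| = 62.6 and D in +x, so D = (62.6, 0). TB runs at 51.0° with |TB| = 21.1, so B = (13.28, 16.40). A is determined by |BA| = 32.6 and |AD| = 27.0 together: it lies at the intersection of circle(B, 32.6) and circle(D, 27.0). With |BD| = 51.98, the foot of the radical line on BD is 29.20 from B and the perpendicular offset is √(32.6² − 29.20²) = 14.50. Taking the right-of-BD solution: A = (36.41, -6.572).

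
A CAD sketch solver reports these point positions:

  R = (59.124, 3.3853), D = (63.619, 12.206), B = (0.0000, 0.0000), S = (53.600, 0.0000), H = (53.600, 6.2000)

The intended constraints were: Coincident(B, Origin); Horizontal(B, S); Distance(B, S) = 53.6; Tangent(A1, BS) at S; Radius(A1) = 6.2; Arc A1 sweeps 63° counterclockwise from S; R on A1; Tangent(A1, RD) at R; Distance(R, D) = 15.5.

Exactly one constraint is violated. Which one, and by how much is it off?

Distance(R, D) = 15.5 — off by 5.60.

B = (0.00, 0.00) ✓; B.y = 0.00, S.y = 0.00 ✓; |BS| = 53.60 ✓; ∠(HS, SB) = 90.00° ✓; |HS| = 6.200 ✓; bearing(H→R) − bearing(H→S) = 63.00° ✓; |HR| = 6.200 ✓; ∠(HR, RD) = 90.00° ✓; |RD| = 9.900 ✗.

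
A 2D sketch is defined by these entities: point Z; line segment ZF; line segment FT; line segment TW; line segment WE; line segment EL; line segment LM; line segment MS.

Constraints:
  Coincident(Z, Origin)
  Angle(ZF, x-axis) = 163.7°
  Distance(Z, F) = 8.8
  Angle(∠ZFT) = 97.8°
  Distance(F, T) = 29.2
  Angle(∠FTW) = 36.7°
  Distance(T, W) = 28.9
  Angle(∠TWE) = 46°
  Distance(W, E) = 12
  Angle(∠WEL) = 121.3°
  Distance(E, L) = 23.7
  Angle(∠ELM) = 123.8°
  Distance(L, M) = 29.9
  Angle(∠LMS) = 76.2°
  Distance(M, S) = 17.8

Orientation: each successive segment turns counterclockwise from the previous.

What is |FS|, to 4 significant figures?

48.13

Z is at the origin; ZF runs at 163.7° with length 8.8, so F = (-8.446, 2.470). ∠ZFT = 97.8° gives FT at -114.1° from the x-axis; with |FT| = 29.2, T = (-20.37, -24.18). ∠FTW = 36.7° gives TW at 29.20° from the x-axis; with |TW| = 28.9, W = (4.858, -10.09). ∠TWE = 46.0° gives WE at 163.2° from the x-axis; with |WE| = 12.0, E = (-6.630, -6.617). ∠WEL = 121.3° gives EL at -138.1° from the x-axis; with |EL| = 23.7, L = (-24.27, -22.44). ∠ELM = 123.8° gives LM at -81.90° from the x-axis; with |LM| = 29.9, M = (-20.06, -52.05). ∠LMS = 76.2° gives MS at 21.90° from the x-axis; with |MS| = 17.8, S = (-3.542, -45.41). Then |FS| = |S − F| = 48.13.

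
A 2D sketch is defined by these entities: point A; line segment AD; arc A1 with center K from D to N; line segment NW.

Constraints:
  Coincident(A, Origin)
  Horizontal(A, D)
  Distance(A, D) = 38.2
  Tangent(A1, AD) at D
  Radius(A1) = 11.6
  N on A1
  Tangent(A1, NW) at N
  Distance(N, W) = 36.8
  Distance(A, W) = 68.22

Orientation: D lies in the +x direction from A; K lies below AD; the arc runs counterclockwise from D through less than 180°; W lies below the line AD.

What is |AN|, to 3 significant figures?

33.3

Checks: |KN| = 11.60 ✓; ∠(KN, NW) = 90.00° ✓; |NW| = 36.80 ✓; |AW| = 68.22 ✓.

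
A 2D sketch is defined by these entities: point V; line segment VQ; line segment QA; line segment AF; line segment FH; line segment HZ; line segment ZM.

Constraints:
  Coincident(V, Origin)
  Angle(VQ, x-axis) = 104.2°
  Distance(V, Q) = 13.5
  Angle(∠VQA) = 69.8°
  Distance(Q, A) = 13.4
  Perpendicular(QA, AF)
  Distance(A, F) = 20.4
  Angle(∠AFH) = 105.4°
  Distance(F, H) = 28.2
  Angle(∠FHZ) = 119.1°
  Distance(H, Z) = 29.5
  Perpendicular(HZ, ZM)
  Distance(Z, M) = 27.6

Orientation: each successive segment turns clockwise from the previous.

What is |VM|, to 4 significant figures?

31.80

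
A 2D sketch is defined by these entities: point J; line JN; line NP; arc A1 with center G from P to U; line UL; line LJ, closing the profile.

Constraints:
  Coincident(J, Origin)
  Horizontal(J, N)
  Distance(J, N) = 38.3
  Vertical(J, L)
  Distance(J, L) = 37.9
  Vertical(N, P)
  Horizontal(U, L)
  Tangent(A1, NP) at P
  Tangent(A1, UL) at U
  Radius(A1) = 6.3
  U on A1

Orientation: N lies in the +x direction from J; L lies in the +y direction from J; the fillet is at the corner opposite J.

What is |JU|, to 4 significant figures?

49.60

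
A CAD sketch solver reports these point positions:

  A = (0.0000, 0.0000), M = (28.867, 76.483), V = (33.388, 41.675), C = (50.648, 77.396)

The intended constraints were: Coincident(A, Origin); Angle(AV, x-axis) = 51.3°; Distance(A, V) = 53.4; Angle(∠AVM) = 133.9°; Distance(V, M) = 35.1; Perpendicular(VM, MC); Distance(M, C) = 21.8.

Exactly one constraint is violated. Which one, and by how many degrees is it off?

Perpendicular(VM, MC) — off by 5.00°.

A = (0.00, 0.00) ✓; AV at 51.30° ✓; |AV| = 53.40 ✓; ∠AVM = 133.9° ✓; |VM| = 35.10 ✓; ∠(VM, MC) = 95.00° ✗; |MC| = 21.80 ✓.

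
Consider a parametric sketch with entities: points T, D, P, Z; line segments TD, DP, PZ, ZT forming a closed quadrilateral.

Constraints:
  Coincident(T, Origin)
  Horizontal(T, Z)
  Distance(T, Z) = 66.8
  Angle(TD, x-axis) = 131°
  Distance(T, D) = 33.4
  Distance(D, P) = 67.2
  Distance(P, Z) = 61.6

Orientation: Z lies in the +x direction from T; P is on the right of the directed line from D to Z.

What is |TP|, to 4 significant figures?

34.57

T is at the origin; T and Z share the same y with |TZ| = 66.8 and Z in +x, so Z = (66.8, 0). TD runs at 131.0° with |TD| = 33.4, so D = (-21.91, 25.21). P is determined by |DP| = 67.2 and |PZ| = 61.6 together: it lies at the intersection of circle(D, 67.2) and circle(Z, 61.6). With |DZ| = 92.22, the foot of the radical line on DZ is 50.02 from D and the perpendicular offset is √(67.2² − 50.02²) = 44.87. Taking the right-of-DZ solution: P = (13.94, -31.63).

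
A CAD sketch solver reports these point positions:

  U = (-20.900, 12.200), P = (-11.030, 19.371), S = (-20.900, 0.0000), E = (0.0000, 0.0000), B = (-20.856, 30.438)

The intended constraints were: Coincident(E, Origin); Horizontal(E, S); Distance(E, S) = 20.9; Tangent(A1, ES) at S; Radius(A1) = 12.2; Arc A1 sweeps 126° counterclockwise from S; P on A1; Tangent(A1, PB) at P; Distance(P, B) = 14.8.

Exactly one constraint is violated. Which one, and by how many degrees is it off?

Tangent(A1, PB) at P — off by 5.60°.

E = (0.00, 0.00) ✓; E.y = 0.00, S.y = 0.00 ✓; |ES| = 20.90 ✓; ∠(US, SE) = 90.00° ✓; |US| = 12.20 ✓; bearing(U→P) − bearing(U→S) = 126.0° ✓; |UP| = 12.20 ✓; ∠(UP, PB) = 84.40° ✗; |PB| = 14.80 ✓.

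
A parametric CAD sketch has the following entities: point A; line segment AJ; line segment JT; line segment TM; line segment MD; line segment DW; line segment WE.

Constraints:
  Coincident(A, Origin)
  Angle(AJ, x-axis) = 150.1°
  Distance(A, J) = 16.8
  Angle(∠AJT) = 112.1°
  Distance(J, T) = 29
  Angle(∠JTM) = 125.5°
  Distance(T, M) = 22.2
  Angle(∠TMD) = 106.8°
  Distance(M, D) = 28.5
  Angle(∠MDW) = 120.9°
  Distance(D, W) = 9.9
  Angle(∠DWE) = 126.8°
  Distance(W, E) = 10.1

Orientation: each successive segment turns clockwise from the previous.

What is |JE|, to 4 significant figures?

32.16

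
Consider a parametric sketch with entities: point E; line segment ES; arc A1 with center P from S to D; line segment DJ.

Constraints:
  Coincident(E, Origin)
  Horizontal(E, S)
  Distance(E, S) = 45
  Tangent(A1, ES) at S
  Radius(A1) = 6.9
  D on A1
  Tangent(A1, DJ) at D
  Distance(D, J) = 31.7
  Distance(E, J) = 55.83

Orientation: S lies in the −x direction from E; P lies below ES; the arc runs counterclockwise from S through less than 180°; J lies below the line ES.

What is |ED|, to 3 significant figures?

52.3

Checks: |ES| = 45.00 ✓; |PD| = 6.900 ✓; ∠(PD, DJ) = 90.00° ✓; |DJ| = 31.70 ✓; |EJ| = 55.83 ✓.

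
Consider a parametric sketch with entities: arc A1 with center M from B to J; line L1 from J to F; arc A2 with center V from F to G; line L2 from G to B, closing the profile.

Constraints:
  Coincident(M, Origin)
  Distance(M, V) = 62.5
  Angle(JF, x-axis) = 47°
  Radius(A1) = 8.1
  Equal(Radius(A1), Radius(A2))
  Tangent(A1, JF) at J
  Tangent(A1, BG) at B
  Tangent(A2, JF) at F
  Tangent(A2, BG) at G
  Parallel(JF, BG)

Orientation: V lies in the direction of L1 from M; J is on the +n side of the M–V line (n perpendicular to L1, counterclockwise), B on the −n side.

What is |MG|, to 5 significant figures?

63.023

Tangency of A1 to both parallel lines with radius 8.1 puts J and B at M ± 8.1·n: J = (-5.9240, 5.5242), B = (5.9240, -5.5242). Equal radii place F and G the same way about V: F = V + 8.1·n = (36.701, 51.234), G = V − 8.1·n = (48.549, 40.185). Then |MG| = |G − M| = 63.023.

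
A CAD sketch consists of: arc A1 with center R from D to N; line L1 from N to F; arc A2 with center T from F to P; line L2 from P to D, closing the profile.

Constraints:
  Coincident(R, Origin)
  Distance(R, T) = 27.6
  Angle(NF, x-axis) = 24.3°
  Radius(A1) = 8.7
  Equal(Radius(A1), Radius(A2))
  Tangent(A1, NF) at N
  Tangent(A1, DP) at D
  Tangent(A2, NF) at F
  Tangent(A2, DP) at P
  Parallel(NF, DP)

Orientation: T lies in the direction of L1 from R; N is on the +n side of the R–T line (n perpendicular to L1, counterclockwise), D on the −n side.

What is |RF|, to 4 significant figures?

28.94

Tangency of A1 to both parallel lines with radius 8.7 puts N and D at R ± 8.7·n: N = (-3.580, 7.929), D = (3.580, -7.929). Equal radii place F and P the same way about T: F = T + 8.7·n = (21.57, 19.29), P = T − 8.7·n = (28.73, 3.429). Then |RF| = |F − R| = 28.94.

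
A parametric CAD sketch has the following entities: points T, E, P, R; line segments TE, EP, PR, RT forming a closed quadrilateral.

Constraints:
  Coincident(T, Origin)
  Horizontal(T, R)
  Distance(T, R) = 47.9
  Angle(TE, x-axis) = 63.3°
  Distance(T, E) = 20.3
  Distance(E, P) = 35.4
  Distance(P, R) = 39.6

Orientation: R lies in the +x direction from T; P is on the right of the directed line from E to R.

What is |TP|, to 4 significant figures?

21.03

T is at the origin; TR is horizontal with |TR| = 47.9 and R in +x, so R = (47.9, 0). TE runs at 63.3° with |TE| = 20.3, so E = (9.121, 18.14). P is determined by |EP| = 35.4 and |PR| = 39.6 together: it lies at the intersection of circle(E, 35.4) and circle(R, 39.6). With |ER| = 42.81, the foot of the radical line on ER is 17.73 from E and the perpendicular offset is √(35.4² − 17.73²) = 30.64. Taking the right-of-ER solution: P = (12.20, -17.13).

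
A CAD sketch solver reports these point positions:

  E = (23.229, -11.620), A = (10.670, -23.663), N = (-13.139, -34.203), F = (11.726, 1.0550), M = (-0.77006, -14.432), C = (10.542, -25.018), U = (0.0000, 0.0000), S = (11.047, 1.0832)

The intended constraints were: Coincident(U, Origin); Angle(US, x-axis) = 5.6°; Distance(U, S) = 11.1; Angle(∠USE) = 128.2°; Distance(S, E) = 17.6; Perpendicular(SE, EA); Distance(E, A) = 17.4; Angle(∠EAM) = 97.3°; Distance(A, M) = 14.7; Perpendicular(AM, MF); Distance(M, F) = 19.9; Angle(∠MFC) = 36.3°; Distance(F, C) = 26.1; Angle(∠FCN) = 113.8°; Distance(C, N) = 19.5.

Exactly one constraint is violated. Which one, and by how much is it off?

Distance(C, N) = 19.5 — off by 5.90.

U = (0.00, 0.00) ✓; US at 5.600° ✓; |US| = 11.10 ✓; ∠USE = 128.2° ✓; |SE| = 17.60 ✓; ∠(SE, EA) = 90.00° ✓; |EA| = 17.40 ✓; ∠EAM = 97.30° ✓; |AM| = 14.70 ✓; ∠(AM, MF) = 90.00° ✓; |MF| = 19.90 ✓; ∠MFC = 36.30° ✓; |FC| = 26.10 ✓; ∠FCN = 113.8° ✓; |CN| = 25.40 ✗.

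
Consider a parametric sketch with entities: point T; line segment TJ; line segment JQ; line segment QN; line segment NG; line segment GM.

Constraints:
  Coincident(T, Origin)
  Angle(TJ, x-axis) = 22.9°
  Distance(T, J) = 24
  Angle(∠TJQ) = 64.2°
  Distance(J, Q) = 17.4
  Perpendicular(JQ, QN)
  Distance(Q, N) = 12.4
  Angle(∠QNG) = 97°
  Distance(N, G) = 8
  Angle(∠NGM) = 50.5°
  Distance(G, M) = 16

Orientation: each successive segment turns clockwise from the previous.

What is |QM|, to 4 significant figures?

0.6672

T is at the origin; TJ runs at 22.9° with length 24.0, so J = (22.11, 9.339). ∠TJQ = 64.2° gives JQ at -92.90° from the x-axis; with |JQ| = 17.4, Q = (21.23, -8.039). JQ is perpendicular to QN, so QN runs at 177.1°; with |QN| = 12.4, N = (8.844, -7.411). ∠QNG = 97.0° gives NG at 94.10° from the x-axis; with |NG| = 8.0, G = (8.272, 0.5681). ∠NGM = 50.5° gives GM at -35.40° from the x-axis; with |GM| = 16.0, M = (21.31, -8.700). Then |QM| = |M − Q| = 0.6672.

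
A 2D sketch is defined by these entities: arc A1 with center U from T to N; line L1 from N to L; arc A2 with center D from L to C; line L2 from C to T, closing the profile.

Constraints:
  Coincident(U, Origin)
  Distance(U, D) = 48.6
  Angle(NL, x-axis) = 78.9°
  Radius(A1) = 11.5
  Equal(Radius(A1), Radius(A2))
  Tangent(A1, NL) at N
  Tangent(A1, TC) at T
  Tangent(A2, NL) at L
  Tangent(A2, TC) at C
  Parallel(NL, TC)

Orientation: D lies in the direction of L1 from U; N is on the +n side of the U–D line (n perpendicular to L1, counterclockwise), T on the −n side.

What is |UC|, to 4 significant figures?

49.94

Tangency of A1 to both parallel lines with radius 11.5 puts N and T at U ± 11.5·n: N = (-11.28, 2.214), T = (11.28, -2.214). Equal radii place L and C the same way about D: L = D + 11.5·n = (-1.928, 49.90), C = D − 11.5·n = (20.64, 45.48). Then |UC| = |C − U| = 49.94.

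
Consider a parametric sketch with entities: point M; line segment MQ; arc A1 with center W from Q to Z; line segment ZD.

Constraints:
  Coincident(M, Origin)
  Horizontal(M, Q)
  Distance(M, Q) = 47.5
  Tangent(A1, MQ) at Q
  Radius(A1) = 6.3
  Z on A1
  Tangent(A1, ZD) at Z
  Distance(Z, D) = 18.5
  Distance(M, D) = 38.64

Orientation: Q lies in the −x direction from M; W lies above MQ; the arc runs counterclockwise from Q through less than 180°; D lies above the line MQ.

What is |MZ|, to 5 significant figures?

42.070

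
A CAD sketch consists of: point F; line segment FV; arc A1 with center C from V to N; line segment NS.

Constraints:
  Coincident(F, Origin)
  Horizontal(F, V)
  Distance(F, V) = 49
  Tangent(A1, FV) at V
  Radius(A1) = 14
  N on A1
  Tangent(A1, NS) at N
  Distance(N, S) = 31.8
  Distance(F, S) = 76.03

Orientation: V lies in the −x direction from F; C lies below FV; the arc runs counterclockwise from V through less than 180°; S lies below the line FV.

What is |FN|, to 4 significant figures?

64.79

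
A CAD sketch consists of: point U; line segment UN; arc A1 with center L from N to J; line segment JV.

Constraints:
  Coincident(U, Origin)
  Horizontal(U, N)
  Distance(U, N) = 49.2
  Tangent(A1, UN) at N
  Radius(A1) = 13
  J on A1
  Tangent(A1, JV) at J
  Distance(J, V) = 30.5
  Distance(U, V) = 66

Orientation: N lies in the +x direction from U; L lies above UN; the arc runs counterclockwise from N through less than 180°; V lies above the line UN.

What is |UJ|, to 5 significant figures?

63.674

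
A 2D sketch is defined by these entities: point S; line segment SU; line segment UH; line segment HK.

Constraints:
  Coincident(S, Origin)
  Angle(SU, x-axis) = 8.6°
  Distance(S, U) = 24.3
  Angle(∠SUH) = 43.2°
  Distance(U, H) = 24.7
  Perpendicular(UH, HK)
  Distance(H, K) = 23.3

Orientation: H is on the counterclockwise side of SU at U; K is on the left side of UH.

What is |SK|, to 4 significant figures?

9.656

∠SUH = 43.2°, so UH runs at 8.6° + (180° − 43.2°) = 145.4° from the x-axis; with |UH| = 24.7, H = U + 24.7·(cos 145.4°, sin 145.4°) = (3.695, 17.66). UH ⟂ HK; with |HK| = 23.3 on the left of UH, K = H + 23.3·(-0.5678, -0.8231) = (-9.535, -1.520). Then |SK| = |K − S| = 9.656.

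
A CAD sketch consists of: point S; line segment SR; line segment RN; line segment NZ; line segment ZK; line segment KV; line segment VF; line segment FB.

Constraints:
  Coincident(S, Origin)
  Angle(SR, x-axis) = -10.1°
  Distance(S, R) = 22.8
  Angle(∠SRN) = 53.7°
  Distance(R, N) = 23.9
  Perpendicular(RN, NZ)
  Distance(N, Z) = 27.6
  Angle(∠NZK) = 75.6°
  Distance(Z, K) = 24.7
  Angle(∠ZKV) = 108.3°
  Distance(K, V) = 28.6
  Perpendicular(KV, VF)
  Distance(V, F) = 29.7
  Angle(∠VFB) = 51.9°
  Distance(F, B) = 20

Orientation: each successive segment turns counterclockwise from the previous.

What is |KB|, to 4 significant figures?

21.60

S is at the origin; SR runs at -10.1° with length 22.8, so R = (22.45, -3.998). ∠SRN = 53.7° gives RN at 116.2° from the x-axis; with |RN| = 23.9, N = (11.89, 17.45). RN ⟂ NZ, so NZ runs at -153.8°; with |NZ| = 27.6, Z = (-12.87, 5.261). ∠NZK = 75.6° gives ZK at -49.40° from the x-axis; with |ZK| = 24.7, K = (3.204, -13.49). ∠ZKV = 108.3° gives KV at 22.30° from the x-axis; with |KV| = 28.6, V = (29.67, -2.641). The perpendicularity gives VF at right angles to KV, so VF runs at 112.3°; with |VF| = 29.7, F = (18.40, 24.84). ∠VFB = 51.9° gives FB at -119.6° from the x-axis; with |FB| = 20.0, B = (8.517, 7.448). Then |KB| = |B − K| = 21.60.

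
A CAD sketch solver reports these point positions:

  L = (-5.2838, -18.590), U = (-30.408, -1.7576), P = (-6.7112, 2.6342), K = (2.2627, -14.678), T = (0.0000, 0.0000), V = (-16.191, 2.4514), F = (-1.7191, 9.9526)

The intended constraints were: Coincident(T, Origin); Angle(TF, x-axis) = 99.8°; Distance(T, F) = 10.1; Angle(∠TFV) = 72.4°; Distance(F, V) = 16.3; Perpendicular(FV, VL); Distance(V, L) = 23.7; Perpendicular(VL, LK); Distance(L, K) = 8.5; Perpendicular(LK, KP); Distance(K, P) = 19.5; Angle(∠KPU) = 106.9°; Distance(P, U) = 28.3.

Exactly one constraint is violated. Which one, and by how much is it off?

Distance(P, U) = 28.3 — off by 4.20.

T = (0.00, 0.00) ✓; TF at 99.80° ✓; |TF| = 10.10 ✓; ∠TFV = 72.40° ✓; |FV| = 16.30 ✓; ∠(FV, VL) = 90.00° ✓; |VL| = 23.70 ✓; ∠(VL, LK) = 90.00° ✓; |LK| = 8.500 ✓; ∠(LK, KP) = 90.00° ✓; |KP| = 19.50 ✓; ∠KPU = 106.9° ✓; |PU| = 24.10 ✗.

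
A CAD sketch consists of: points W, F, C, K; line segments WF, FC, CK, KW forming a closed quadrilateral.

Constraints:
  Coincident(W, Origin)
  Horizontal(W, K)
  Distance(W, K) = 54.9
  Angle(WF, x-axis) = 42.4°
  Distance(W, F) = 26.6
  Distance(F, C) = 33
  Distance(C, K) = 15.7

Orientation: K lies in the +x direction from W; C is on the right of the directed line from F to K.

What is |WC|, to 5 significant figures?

41.607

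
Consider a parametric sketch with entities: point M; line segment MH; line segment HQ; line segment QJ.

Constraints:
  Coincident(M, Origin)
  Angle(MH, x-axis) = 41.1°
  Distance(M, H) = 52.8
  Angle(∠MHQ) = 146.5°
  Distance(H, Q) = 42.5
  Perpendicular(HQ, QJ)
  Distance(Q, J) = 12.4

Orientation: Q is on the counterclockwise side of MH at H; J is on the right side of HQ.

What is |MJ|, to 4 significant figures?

95.98

∠MHQ = 146.5°, so HQ runs at 41.1° + (180° − 146.5°) = 74.60° from the x-axis; with |HQ| = 42.5, Q = H + 42.5·(cos 74.60°, sin 74.60°) = (51.07, 75.68). HQ ⟂ QJ; with |QJ| = 12.4 on the right of HQ, J = Q + 12.4·(0.9641, -0.2656) = (63.03, 72.39). Then |MJ| = |J − M| = 95.98.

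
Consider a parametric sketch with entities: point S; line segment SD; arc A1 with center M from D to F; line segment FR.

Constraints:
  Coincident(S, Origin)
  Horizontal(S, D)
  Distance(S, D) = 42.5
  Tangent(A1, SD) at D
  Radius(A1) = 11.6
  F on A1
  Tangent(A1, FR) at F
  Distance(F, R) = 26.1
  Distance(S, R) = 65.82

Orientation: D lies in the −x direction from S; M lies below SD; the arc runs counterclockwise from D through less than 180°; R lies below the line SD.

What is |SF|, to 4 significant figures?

55.35

Checks: |MD| = 11.60 ✓; |MF| = 11.60 ✓; ∠(MF, FR) = 90.00° ✓; |FR| = 26.10 ✓; |SR| = 65.82 ✓.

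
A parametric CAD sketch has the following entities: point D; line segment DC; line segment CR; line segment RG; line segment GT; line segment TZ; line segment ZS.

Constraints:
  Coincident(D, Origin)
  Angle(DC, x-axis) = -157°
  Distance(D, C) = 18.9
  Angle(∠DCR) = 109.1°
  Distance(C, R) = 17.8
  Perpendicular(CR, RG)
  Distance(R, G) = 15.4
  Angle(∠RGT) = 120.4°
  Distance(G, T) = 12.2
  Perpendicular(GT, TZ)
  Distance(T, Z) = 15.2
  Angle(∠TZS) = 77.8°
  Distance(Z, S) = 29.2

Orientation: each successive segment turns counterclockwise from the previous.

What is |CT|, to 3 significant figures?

22.8

CR is perpendicular to RG, so RG runs at 3.90°; with |RG| = 15.4, G = (-0.823, -24.1). ∠RGT = 120.4° gives GT at 63.5° from the x-axis; with |GT| = 12.2, T = (4.62, -13.2). Then |CT| = |T − C| = 22.8.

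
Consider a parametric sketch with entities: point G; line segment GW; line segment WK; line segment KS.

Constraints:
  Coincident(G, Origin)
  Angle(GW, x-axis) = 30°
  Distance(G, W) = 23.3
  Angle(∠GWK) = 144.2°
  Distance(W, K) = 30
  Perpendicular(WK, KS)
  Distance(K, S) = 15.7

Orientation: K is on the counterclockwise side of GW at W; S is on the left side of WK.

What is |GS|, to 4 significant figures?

48.94

G is at the origin; GW runs at 30.0° with length 23.3, so W = 23.3·(cos 30.0°, sin 30.0°) = (20.18, 11.65). ∠GWK = 144.2°, so WK runs at 30.0° + (180° − 144.2°) = 65.80° from the x-axis; with |WK| = 30.0, K = W + 30.0·(cos 65.80°, sin 65.80°) = (32.48, 39.01). The perpendicularity gives KS at right angles to WK; with |KS| = 15.7 on the left of WK, S = K + 15.7·(-0.9121, 0.4099) = (18.16, 45.45). Then |GS| = |S − G| = 48.94.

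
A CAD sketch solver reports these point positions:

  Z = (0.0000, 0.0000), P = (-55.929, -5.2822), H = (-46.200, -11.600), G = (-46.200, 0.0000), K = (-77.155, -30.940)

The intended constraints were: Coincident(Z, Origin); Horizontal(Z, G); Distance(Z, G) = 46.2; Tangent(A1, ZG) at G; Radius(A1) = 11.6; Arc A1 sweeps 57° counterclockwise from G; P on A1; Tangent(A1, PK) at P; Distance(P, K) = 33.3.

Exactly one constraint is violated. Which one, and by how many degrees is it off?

Tangent(A1, PK) at P — off by 6.60°.

Z = (0.00, 0.00) ✓; Z.y = 0.00, G.y = 0.00 ✓; |ZG| = 46.20 ✓; ∠(HG, GZ) = 90.00° ✓; |HG| = 11.60 ✓; bearing(H→P) − bearing(H→G) = 57.00° ✓; |HP| = 11.60 ✓; ∠(HP, PK) = 96.60° ✗; |PK| = 33.30 ✓.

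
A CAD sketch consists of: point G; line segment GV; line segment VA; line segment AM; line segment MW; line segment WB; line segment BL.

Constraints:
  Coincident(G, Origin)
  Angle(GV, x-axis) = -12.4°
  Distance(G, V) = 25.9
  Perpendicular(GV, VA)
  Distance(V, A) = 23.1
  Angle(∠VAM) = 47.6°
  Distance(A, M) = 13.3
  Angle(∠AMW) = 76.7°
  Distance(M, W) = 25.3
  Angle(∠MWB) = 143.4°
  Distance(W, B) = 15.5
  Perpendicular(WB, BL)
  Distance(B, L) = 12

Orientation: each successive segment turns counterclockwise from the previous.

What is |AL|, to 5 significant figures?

28.161

∠MWB = 143.4° gives WB at -10.100° from the x-axis; with |WB| = 15.5, B = (51.349, -10.781). WB is perpendicular to BL, so BL runs at 79.900°; with |BL| = 12.0, L = (53.453, 1.0327). Then |AL| = |L − A| = 28.161.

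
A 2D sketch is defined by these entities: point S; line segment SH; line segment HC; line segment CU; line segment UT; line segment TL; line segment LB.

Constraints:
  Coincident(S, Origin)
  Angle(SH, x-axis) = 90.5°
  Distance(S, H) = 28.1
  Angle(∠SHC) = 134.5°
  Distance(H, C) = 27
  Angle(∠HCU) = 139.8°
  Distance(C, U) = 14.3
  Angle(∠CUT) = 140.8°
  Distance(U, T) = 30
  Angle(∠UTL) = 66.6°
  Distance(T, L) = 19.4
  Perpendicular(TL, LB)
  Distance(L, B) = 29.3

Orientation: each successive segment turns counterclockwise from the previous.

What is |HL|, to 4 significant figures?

42.26

S is at the origin; SH runs at 90.5° with length 28.1, so H = (-0.2452, 28.10). ∠SHC = 134.5° gives HC at 136.0° from the x-axis; with |HC| = 27.0, C = (-19.67, 46.85). ∠HCU = 139.8° gives CU at 176.2° from the x-axis; with |CU| = 14.3, U = (-33.94, 47.80). ∠CUT = 140.8° gives UT at -144.6° from the x-axis; with |UT| = 30.0, T = (-58.39, 30.42). ∠UTL = 66.6° gives TL at -31.20° from the x-axis; with |TL| = 19.4, L = (-41.80, 20.37). Then |HL| = |L − H| = 42.26.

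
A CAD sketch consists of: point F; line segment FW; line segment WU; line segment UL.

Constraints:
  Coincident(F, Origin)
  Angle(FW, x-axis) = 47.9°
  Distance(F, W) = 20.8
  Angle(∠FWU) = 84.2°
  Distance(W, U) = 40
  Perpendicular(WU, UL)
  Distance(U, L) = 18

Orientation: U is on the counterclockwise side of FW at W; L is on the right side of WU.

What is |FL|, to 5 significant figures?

54.161

∠FWU = 84.2°, so WU runs at 47.9° + (180° − 84.2°) = 143.70° from the x-axis; with |WU| = 40.0, U = W + 40.0·(cos 143.70°, sin 143.70°) = (-18.292, 39.114). The perpendicularity gives UL at right angles to WU; with |UL| = 18.0 on the right of WU, L = U + 18.0·(0.59201, 0.80593) = (-7.6360, 53.620). Then |FL| = |L − F| = 54.161.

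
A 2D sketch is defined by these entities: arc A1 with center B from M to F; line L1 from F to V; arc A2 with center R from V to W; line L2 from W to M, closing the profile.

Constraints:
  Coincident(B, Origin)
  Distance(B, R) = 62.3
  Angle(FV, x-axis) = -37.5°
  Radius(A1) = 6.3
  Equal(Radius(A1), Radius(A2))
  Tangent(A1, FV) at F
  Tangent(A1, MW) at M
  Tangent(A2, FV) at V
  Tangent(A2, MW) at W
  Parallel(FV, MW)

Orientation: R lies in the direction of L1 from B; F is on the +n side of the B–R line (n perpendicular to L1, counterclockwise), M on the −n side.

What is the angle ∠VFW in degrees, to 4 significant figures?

11.43°

The slot axis is L1's direction at -37.5°, so u = (cos -37.5°, sin -37.5°) = (0.7934, -0.6088) and n = (−sin -37.5°, cos -37.5°) = (0.6088, 0.7934). B is at the origin and R lies 62.3 along u from B, so R = 62.3·u = (49.43, -37.93). Tangency of A1 to both parallel lines with radius 6.3 puts F and M at B ± 6.3·n: F = (3.835, 4.998), M = (-3.835, -4.998). Equal radii place V and W the same way about R: V = R + 6.3·n = (53.26, -32.93), W = R − 6.3·n = (45.59, -42.92). Then cos ∠VFW = FV·FW / (|FV||FW|), giving 11.43°.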